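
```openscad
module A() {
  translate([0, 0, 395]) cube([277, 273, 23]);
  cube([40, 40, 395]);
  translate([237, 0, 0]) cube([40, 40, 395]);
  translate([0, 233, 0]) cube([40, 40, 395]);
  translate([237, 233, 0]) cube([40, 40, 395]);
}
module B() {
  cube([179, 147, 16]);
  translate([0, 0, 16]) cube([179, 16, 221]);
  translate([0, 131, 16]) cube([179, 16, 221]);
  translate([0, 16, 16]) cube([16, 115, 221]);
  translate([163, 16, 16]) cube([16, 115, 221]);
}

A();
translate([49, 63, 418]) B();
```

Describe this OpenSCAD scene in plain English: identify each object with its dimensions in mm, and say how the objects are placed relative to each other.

A is a four-legged stool. The seat is a 277×273×23 mm slab whose top surface is at z = 418 mm; four square legs, each 40×40 mm in cross-section, run from the floor (z = 0) to the underside of the seat, each flush with a corner of the seat.

B is an open-topped rectangular box: outside dimensions 179×147×237 mm, with a uniform wall and base thickness of 16 mm. The base is a full 179×147 slab on the floor; four walls sit on top of the base. The front and back walls (the −y and +y sides) span the full width; the two side walls fit between them.

The open box is on top of the stool, centred.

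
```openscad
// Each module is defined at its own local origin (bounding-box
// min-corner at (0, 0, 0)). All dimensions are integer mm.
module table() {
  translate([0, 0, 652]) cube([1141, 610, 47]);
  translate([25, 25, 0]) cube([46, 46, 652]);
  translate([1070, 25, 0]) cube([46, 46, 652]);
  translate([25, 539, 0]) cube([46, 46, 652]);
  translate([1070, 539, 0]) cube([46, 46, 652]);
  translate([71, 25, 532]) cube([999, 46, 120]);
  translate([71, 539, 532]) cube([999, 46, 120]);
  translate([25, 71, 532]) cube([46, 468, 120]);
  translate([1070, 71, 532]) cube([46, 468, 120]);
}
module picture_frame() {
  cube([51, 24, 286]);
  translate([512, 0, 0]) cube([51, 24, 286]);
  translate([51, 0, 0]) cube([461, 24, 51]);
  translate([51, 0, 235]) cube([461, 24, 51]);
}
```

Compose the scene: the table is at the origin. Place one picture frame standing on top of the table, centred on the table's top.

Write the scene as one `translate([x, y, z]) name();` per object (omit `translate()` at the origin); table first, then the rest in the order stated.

table();
translate([289, 293, 699]) picture_frame();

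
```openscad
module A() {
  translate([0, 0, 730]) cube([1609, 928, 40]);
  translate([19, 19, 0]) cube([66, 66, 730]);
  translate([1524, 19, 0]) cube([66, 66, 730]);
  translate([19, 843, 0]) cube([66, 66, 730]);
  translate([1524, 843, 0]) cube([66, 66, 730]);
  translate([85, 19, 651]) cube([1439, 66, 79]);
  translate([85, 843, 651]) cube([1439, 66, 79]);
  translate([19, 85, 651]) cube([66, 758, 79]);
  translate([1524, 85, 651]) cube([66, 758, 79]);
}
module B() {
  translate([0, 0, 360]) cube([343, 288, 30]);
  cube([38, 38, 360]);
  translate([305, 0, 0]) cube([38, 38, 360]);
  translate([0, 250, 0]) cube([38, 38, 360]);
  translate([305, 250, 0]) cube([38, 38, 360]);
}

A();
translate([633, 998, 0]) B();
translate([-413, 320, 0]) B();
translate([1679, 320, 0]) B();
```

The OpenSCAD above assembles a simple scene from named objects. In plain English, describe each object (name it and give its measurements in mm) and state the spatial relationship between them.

A is a table: top 1609 mm (x) × 928 mm (y), 40 mm thick, upper face at z = 770 mm, on four 66×66 mm square legs, each inset 19 mm from the nearest pair of top edges, running from z = 0 to the bottom of the top. Four apron rails, 66 mm thick and 79 mm tall, run between adjacent legs with their top edges flush with the underside of the top and their outer faces flush with the legs' outer faces.

B is a four-legged stool. The seat is 343×288 mm, 30 mm thick, top at z = 390 mm. It stands on four square legs, each 38×38 mm in cross-section, from z = 0 to the seat underside, each flush with a corner of the seat.

Three stools sit around the table at the +y, −x, +x sides.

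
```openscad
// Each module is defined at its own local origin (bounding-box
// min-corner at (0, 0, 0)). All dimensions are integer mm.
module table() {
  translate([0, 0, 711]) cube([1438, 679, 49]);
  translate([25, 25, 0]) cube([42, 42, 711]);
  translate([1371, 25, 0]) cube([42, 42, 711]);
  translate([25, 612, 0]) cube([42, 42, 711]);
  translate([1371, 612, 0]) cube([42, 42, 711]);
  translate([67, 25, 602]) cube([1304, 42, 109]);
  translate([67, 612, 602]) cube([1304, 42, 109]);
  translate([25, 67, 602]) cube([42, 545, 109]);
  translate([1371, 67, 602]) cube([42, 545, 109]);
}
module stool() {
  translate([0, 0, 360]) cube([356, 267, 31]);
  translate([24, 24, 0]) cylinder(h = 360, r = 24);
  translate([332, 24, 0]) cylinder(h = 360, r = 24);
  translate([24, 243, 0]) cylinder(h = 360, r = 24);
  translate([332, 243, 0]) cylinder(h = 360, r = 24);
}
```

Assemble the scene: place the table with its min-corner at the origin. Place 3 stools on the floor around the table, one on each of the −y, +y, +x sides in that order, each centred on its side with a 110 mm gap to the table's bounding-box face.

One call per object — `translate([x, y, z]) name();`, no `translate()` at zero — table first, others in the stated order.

table();
translate([541, -377, 0]) stool();
translate([541, 789, 0]) stool();
translate([1548, 206, 0]) stool();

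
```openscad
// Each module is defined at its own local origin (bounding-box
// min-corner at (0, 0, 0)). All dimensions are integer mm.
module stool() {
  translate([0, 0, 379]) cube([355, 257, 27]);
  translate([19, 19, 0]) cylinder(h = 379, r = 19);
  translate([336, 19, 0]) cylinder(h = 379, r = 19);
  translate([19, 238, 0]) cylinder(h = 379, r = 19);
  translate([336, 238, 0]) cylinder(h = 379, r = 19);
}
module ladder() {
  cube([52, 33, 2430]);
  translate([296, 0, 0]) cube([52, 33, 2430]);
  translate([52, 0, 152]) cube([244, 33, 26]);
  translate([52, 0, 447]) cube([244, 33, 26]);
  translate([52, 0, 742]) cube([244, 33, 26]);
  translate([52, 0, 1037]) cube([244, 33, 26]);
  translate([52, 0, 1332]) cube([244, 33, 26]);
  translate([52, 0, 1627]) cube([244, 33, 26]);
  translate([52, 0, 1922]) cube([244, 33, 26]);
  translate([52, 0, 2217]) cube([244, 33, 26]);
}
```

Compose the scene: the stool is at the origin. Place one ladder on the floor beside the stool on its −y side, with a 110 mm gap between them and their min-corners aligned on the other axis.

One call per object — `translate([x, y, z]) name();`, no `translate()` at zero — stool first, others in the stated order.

stool();
translate([0, -143, 0]) ladder();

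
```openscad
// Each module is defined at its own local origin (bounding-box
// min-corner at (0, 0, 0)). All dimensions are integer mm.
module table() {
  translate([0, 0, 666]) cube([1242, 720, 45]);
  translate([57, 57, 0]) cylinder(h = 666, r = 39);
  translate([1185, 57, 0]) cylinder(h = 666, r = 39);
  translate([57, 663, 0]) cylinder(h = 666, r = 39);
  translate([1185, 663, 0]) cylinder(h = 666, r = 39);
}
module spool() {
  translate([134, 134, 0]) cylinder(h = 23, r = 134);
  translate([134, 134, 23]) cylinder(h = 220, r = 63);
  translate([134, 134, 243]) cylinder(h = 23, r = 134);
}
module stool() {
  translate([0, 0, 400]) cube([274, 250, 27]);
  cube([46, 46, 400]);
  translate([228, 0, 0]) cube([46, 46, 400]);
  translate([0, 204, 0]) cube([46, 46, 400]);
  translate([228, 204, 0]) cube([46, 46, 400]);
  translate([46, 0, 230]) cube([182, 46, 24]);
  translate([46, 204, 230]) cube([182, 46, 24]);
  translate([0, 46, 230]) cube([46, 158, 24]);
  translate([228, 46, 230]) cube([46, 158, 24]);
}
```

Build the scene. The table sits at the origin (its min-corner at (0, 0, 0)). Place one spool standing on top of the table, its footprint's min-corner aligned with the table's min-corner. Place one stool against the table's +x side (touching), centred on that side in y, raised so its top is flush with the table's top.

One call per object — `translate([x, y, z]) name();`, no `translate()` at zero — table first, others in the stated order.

table();
translate([0, 0, 711]) spool();
translate([1242, 235, 284]) stool();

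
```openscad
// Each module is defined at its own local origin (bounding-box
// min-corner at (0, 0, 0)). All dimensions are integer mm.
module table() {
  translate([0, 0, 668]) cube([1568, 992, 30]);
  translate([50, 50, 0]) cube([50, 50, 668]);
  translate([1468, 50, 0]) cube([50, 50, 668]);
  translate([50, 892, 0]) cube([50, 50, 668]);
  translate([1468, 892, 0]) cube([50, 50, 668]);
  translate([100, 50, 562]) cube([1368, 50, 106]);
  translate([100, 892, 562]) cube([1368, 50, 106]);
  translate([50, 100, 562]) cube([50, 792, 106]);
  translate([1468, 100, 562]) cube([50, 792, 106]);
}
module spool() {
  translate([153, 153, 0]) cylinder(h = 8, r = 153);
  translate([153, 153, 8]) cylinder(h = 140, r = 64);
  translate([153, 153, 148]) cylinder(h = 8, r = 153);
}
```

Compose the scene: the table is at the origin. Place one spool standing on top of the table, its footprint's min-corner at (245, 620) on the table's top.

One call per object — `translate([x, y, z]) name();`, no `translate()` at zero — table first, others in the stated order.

table();
translate([245, 620, 698]) spool();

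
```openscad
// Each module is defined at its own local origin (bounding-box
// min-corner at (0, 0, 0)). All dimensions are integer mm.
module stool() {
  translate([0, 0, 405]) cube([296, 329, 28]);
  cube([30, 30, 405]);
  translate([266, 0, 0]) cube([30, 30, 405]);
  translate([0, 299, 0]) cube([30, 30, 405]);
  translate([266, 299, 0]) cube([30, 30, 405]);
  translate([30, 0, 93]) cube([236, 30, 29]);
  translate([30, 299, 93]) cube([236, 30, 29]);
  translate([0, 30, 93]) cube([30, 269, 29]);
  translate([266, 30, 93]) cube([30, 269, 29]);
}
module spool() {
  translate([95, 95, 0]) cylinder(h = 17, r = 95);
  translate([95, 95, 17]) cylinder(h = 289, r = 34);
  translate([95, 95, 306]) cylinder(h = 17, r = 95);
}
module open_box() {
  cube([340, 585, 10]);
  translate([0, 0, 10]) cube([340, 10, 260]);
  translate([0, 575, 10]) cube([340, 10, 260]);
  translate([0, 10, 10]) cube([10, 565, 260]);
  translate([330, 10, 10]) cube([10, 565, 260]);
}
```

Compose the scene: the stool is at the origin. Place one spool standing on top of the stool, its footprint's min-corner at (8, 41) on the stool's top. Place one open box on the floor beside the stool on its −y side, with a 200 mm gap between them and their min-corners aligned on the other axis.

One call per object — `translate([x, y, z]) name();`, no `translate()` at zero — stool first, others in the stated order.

stool();
translate([8, 41, 433]) spool();
translate([0, -785, 0]) open_box();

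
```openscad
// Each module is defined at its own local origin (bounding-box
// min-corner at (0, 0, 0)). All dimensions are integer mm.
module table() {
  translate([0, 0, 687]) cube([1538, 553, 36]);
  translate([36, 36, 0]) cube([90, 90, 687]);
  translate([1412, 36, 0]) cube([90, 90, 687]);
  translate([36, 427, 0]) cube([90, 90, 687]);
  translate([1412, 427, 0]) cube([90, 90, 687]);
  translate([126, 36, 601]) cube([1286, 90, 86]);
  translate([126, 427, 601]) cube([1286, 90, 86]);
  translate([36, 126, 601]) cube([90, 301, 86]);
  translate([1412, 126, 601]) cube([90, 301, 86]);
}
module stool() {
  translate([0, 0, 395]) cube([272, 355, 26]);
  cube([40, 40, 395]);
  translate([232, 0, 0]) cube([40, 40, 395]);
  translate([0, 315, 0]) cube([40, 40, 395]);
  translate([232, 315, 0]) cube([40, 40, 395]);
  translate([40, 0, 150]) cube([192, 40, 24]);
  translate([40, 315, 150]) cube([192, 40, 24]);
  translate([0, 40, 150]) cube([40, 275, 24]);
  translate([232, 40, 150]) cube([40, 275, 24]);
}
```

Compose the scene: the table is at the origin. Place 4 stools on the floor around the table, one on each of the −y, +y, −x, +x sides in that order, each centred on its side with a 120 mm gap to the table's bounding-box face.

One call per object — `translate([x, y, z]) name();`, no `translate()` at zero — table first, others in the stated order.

table();
translate([633, -475, 0]) stool();
translate([633, 673, 0]) stool();
translate([-392, 99, 0]) stool();
translate([1658, 99, 0]) stool();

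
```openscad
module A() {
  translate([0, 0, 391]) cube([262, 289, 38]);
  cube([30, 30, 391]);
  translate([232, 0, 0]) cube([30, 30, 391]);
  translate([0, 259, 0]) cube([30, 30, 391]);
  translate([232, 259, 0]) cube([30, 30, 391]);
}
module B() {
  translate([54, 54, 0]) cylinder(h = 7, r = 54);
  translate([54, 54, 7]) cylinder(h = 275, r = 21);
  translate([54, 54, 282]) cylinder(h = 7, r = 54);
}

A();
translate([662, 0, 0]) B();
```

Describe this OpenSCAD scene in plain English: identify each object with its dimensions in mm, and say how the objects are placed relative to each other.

A is a simple wooden stool: a rectangular seat 262 mm (x) by 289 mm (y), 38 mm thick, top face at z = 429 mm, on four square legs, each 30×30 mm in cross-section. The legs rest on z = 0, each flush with a corner of the seat.

B is a spool: two coaxial disc flanges of radius 54 mm and thickness 7 mm, joined by a core cylinder of radius 21 mm and height 275 mm. The lower flange rests on z = 0 and the three cylinders share a vertical axis.

The spool is on the floor beside the stool on its +x side.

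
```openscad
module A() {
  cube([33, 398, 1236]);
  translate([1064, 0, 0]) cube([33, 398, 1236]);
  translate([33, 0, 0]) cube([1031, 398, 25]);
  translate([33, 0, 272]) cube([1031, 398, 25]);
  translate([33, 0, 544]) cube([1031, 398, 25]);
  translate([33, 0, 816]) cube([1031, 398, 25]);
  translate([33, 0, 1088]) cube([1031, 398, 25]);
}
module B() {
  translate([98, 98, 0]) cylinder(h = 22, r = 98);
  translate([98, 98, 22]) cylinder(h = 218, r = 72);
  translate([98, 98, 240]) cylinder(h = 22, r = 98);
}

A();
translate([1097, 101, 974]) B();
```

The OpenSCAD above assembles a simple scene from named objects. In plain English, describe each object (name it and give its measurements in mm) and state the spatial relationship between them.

A is a bookshelf 1097 mm wide overall, 398 mm deep and 1236 mm tall. The two sides are 33 mm thick vertical panels. 5 horizontal shelves of 25 mm thickness span between the inner faces of the sides; the lowest shelf sits on the floor and shelves are stacked with a clear vertical gap of 247 mm between each pair.

B is a spool: two coaxial disc flanges of radius 98 mm and thickness 22 mm, joined by a core cylinder of radius 72 mm and height 218 mm. The lower flange rests on z = 0 and the three cylinders share a vertical axis.

The spool is beside the bookshelf with their tops flush at z = 1236.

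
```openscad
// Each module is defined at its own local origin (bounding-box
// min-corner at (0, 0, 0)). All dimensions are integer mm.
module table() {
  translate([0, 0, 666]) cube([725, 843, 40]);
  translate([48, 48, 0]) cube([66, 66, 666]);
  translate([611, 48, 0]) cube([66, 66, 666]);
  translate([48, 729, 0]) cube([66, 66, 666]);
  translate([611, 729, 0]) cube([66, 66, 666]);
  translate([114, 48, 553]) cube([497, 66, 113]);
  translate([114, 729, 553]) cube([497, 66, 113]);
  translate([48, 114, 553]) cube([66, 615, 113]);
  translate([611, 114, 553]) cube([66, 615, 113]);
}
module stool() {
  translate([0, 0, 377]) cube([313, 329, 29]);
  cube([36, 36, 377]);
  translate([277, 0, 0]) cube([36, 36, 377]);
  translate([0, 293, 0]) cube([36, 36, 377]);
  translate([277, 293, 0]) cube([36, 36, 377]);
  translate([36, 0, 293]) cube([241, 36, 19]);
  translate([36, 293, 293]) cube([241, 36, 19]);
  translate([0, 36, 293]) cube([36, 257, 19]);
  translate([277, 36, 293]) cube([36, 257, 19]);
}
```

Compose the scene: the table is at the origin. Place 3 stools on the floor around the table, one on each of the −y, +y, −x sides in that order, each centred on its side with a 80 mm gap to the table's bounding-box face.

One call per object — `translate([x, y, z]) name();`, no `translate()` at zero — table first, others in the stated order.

table();
translate([206, -409, 0]) stool();
translate([206, 923, 0]) stool();
translate([-393, 257, 0]) stool();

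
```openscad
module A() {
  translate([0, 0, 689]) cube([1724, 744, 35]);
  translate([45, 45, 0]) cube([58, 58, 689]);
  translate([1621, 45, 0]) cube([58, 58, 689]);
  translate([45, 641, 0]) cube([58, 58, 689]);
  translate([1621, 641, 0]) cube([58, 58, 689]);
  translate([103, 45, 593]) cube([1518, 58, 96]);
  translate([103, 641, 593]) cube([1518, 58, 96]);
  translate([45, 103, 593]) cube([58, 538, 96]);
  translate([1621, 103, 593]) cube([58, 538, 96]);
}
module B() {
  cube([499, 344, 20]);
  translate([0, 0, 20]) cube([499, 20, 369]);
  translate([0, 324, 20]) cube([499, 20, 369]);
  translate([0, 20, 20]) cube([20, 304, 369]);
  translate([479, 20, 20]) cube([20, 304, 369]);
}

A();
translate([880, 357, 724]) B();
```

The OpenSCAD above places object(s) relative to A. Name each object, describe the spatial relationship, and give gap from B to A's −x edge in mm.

A is a table. B is an open box. The open box is on top of the table. The gap from the open box to the table's −x edge is 880 mm.

The open box's min-x is at 880; the table's min-x is 0; gap = 880 mm.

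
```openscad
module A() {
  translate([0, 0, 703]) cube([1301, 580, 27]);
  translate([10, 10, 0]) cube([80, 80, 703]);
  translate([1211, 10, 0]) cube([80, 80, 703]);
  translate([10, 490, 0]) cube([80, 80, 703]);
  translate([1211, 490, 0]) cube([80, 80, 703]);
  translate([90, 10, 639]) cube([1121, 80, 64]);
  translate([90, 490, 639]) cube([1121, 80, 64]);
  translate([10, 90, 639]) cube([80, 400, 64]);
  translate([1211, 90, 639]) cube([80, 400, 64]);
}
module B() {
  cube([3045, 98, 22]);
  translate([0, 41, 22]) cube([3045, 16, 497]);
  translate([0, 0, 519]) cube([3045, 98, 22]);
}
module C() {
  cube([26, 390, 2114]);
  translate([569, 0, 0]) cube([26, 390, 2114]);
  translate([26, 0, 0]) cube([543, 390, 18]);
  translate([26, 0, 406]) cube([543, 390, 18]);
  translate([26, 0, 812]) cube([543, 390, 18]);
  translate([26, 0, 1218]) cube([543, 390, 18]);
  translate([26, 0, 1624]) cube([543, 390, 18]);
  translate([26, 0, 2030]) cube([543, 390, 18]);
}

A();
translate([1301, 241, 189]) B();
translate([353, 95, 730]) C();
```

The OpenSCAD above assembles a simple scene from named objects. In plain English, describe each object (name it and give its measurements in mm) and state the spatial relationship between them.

A is a table: top 1301 mm (x) × 580 mm (y), 27 mm thick, upper face at z = 730 mm, on four 80×80 mm square legs, each inset 10 mm from the nearest pair of top edges, running from z = 0 to the bottom of the top. Four apron rails, 80 mm thick and 64 mm tall, run between adjacent legs with their top edges flush with the underside of the top and their outer faces flush with the legs' outer faces.

B is an I-beam lying along x, 3045 mm long. Overall section height 541 mm. Two flanges 98 mm wide (y) and 22 mm thick, one on the floor and one at the top; a web 16 mm thick runs between them, centred on the flange width.

C is an open bookshelf. Two side panels, each 26 mm thick, 390 mm deep and 2114 mm tall, stand 595 mm apart (outside-to-outside). Between them sit 6 shelves, each 18 mm thick and 390 mm deep, spanning the full gap between the sides. The bottom shelf rests on the floor (its underside at z = 0) and the clear gap between one shelf's top and the next shelf's underside is 388 mm.

The I-beam is beside the table with their tops flush at z = 730. The bookshelf is on top of the table, centred.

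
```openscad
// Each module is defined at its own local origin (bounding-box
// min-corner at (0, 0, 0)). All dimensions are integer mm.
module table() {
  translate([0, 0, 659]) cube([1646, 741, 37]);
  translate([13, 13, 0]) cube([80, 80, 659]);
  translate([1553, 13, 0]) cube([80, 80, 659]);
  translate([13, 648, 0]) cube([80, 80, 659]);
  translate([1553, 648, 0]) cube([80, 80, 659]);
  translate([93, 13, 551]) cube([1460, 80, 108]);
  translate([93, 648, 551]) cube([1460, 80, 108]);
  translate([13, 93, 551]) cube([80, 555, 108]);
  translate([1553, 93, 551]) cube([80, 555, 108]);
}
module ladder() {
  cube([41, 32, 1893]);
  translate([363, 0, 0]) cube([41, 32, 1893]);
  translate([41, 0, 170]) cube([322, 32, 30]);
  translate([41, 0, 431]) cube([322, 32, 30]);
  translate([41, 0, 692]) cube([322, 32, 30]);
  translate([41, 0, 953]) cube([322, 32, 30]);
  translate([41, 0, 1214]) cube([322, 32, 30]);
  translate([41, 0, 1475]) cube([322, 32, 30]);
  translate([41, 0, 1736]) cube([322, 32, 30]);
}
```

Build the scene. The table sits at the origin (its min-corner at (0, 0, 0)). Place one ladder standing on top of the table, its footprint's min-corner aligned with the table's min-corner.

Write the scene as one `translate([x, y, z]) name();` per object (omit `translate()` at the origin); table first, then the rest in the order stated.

table();
translate([0, 0, 696]) ladder();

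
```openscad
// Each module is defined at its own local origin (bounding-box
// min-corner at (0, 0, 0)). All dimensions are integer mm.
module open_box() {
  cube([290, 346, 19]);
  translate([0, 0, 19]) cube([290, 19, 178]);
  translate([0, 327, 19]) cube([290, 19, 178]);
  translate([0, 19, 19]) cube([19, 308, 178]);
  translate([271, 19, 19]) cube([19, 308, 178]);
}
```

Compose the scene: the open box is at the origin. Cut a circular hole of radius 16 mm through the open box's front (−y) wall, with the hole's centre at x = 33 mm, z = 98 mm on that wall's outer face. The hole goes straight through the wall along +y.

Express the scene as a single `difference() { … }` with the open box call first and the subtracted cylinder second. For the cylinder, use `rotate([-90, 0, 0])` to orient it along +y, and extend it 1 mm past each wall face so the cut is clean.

difference() {
  open_box();
  translate([33, -1, 98]) rotate([-90, 0, 0]) cylinder(h = 21, r = 16);
}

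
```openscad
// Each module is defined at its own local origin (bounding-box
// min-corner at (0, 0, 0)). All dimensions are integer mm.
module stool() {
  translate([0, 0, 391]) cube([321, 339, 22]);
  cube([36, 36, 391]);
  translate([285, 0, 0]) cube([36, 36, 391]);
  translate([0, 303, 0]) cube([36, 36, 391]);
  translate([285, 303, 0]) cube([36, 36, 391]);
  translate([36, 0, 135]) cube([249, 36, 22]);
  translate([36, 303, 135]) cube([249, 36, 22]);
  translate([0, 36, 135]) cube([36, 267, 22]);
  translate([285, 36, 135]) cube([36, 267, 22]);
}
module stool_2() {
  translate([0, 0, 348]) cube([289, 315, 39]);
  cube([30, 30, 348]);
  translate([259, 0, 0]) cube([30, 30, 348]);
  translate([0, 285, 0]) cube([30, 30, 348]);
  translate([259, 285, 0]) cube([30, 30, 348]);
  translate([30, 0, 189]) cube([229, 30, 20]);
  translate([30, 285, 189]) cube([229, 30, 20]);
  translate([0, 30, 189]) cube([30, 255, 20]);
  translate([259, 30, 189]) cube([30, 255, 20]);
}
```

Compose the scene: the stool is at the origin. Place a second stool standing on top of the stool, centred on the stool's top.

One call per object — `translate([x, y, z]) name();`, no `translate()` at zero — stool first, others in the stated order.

stool();
translate([16, 12, 413]) stool_2();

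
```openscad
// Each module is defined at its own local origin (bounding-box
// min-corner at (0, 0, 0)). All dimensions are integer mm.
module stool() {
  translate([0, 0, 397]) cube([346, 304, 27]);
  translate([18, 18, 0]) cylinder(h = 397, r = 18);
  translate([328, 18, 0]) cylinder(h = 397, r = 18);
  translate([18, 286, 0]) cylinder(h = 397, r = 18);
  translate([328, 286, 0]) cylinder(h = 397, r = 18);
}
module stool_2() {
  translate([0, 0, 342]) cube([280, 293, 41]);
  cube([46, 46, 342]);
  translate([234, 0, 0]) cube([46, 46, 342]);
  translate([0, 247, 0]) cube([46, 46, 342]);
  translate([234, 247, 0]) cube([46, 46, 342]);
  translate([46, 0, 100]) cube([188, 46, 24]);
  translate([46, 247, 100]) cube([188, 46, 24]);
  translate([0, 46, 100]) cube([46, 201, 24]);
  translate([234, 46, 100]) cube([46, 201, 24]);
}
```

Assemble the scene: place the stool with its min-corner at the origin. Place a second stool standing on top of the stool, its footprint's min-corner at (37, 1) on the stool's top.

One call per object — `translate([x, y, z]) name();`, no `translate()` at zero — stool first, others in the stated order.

stool();
translate([37, 1, 424]) stool_2();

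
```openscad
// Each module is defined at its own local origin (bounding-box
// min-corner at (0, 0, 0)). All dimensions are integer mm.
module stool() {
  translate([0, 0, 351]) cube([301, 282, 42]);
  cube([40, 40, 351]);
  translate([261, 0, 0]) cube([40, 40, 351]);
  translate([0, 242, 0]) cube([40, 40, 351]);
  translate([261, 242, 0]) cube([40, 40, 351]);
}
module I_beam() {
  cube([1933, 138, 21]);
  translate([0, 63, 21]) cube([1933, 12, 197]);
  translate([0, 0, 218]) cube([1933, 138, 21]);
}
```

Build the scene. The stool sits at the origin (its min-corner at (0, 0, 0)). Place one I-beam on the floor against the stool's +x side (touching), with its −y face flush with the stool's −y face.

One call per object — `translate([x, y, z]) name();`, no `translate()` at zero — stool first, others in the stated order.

stool();
translate([301, 0, 0]) I_beam();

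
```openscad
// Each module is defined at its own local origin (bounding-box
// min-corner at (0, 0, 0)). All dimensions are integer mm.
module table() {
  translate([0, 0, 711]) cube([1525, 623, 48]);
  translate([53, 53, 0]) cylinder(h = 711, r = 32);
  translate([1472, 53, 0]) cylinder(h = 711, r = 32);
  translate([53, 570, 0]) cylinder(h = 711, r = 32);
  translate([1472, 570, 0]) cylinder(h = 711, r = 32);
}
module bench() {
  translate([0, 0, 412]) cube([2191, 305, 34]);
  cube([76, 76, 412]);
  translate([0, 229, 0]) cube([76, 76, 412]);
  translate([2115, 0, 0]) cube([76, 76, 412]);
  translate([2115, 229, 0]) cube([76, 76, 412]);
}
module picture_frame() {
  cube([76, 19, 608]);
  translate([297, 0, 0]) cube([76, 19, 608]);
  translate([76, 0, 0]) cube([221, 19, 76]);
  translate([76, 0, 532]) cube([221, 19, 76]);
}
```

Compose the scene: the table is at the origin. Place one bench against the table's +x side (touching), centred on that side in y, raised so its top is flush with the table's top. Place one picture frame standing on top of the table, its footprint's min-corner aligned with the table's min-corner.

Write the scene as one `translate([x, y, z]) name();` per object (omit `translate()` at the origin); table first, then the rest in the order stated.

table();
translate([1525, 159, 313]) bench();
translate([0, 0, 759]) picture_frame();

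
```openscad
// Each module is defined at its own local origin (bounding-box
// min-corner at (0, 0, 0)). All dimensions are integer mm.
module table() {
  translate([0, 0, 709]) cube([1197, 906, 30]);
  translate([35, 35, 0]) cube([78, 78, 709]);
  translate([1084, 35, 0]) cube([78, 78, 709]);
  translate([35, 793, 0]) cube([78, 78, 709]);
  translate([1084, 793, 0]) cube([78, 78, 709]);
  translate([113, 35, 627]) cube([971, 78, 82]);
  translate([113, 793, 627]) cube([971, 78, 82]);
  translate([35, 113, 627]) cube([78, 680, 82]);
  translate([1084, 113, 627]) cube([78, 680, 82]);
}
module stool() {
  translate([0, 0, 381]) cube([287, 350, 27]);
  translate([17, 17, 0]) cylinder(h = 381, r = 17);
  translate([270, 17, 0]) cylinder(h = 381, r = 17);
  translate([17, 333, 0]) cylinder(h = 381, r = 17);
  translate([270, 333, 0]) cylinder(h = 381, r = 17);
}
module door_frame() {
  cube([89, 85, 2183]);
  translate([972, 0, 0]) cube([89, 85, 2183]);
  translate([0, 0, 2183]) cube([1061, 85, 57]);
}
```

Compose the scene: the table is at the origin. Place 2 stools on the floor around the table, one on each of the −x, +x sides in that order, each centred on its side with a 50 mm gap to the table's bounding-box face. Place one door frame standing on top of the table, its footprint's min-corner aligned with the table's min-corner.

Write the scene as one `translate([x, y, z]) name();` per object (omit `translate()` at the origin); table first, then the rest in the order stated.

table();
translate([-337, 278, 0]) stool();
translate([1247, 278, 0]) stool();
translate([0, 0, 739]) door_frame();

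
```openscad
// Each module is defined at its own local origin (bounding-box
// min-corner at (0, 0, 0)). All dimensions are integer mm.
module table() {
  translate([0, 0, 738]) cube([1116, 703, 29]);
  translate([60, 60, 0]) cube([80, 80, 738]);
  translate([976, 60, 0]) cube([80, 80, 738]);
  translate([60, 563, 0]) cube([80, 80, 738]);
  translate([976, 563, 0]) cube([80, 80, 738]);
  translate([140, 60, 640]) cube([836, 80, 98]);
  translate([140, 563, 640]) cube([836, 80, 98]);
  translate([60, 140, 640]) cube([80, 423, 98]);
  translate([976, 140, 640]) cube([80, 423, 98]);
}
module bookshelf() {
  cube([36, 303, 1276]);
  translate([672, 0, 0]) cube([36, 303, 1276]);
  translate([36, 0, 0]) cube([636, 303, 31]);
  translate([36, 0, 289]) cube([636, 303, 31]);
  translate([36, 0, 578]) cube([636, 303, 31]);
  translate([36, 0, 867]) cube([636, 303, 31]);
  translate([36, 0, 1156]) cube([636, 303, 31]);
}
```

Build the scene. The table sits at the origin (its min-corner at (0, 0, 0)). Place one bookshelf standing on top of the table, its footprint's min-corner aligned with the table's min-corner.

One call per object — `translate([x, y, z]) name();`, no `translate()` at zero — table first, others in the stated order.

table();
translate([0, 0, 767]) bookshelf();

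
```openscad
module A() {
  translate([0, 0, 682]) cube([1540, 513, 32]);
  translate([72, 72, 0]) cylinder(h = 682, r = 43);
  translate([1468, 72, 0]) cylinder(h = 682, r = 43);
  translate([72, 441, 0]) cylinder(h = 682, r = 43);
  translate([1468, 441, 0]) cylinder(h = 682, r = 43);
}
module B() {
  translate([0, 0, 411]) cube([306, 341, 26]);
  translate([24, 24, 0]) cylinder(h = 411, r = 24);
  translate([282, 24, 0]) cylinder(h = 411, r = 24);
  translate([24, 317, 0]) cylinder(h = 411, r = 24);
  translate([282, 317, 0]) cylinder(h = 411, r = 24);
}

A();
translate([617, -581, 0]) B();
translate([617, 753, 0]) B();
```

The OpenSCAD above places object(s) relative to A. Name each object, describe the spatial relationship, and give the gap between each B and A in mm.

Each stool's nearest face is 240 mm from the table's bounding box.

A is a table. B is a stool. Two stools sit around the table at the −y, +y sides. The gap between each stool and the table is 240 mm.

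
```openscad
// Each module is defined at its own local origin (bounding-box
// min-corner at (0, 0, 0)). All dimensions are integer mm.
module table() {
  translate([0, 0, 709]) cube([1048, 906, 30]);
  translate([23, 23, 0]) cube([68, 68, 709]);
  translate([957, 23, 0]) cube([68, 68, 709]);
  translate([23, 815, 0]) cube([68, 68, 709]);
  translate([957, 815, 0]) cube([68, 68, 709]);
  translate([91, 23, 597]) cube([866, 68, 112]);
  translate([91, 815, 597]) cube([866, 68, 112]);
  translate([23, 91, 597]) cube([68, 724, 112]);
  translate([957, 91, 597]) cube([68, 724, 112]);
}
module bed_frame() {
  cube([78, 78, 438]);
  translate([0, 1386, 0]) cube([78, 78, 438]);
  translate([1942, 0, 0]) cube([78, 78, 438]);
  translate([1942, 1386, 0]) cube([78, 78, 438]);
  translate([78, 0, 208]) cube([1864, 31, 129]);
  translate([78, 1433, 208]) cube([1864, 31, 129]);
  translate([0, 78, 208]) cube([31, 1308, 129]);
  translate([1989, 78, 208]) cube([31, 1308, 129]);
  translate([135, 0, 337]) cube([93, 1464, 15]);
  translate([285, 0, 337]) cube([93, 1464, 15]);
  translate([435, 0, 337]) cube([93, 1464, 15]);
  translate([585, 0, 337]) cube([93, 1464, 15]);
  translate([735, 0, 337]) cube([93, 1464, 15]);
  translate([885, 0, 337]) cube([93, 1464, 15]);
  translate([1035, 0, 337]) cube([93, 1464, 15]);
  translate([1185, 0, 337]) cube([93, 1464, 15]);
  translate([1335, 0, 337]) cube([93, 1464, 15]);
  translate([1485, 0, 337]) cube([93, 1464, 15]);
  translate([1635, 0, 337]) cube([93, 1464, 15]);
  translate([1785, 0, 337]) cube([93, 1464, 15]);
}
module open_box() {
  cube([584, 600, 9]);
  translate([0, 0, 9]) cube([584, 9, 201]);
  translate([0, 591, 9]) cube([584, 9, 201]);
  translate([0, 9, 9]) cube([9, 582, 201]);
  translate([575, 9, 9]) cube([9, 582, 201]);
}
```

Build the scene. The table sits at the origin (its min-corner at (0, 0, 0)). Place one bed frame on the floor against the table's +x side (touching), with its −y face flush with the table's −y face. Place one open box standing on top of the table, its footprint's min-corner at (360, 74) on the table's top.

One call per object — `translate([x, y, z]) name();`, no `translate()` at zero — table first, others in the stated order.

table();
translate([1048, 0, 0]) bed_frame();
translate([360, 74, 739]) open_box();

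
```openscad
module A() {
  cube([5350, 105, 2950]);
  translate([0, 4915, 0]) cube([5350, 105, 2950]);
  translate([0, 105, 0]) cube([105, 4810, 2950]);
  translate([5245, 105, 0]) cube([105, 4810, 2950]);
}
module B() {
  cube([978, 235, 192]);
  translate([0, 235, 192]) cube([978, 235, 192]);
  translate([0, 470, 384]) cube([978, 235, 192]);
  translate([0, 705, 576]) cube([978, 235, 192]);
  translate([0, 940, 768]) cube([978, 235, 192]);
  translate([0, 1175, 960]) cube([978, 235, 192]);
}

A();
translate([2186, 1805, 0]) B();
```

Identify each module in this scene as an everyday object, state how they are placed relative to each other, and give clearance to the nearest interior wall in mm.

Clearances: x = 2081, y = 1700; minimum 1700 mm.

A is a house frame. B is a staircase. The staircase sits inside the house frame, centred. The clearance to the nearest interior wall is 1700 mm.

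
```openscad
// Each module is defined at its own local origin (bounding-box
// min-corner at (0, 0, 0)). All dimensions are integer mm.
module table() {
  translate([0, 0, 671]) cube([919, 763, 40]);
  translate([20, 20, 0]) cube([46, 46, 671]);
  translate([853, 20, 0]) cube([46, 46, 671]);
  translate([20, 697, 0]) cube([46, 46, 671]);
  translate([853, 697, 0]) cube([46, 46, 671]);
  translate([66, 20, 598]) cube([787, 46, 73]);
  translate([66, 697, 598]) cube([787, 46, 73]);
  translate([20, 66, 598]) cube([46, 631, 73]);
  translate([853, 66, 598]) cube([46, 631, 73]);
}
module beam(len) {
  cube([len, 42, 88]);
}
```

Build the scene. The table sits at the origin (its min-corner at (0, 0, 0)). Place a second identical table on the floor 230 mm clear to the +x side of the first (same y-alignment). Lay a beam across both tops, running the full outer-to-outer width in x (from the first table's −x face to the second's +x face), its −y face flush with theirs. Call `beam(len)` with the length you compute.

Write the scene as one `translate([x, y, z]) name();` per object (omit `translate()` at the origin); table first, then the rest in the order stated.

table();
translate([1149, 0, 0]) table();
translate([0, 0, 711]) beam(2068);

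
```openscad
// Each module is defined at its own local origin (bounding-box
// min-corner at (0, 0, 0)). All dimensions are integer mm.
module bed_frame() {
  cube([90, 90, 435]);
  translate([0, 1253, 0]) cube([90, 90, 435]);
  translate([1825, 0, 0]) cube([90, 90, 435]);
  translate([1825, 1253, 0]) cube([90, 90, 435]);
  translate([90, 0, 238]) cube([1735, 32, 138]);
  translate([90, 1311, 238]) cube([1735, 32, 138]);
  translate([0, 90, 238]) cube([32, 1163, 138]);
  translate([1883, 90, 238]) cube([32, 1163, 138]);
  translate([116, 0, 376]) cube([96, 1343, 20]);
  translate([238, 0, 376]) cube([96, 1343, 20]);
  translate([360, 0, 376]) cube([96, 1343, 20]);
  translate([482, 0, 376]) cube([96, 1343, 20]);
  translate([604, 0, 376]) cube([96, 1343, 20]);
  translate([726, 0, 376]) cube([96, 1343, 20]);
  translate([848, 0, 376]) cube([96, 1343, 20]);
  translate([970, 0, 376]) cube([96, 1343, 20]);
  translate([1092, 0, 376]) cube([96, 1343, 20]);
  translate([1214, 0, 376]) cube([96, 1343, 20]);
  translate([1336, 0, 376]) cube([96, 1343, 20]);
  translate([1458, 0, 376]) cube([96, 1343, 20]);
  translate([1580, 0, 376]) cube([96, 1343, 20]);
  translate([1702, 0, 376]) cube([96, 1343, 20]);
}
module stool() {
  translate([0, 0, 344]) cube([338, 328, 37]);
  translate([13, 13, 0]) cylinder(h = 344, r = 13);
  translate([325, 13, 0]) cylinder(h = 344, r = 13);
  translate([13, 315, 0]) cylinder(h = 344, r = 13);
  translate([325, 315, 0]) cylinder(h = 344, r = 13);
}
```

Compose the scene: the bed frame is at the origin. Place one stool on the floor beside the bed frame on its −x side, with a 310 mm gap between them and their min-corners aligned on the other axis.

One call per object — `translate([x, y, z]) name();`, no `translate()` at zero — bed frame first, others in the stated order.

bed_frame();
translate([-648, 0, 0]) stool();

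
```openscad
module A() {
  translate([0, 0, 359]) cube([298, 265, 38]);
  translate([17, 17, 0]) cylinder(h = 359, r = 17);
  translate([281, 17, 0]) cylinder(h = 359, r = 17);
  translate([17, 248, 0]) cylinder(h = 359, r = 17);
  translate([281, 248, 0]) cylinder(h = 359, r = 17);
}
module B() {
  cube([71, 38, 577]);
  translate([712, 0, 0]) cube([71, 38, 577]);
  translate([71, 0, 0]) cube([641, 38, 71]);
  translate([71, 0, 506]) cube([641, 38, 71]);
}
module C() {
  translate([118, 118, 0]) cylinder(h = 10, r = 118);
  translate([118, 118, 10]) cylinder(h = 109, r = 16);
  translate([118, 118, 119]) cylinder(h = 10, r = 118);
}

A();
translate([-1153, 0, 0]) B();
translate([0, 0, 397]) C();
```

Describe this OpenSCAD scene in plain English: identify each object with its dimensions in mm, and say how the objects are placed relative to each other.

A is a four-legged stool. The seat is a 298×265×38 mm slab whose top surface is at z = 397 mm; four round legs, each 34 mm in diameter, run from the floor (z = 0) to the underside of the seat, each leg's axis is inset half a diameter from the nearest pair of seat edges (so the leg's bounding box is flush with the corner).

B is a rectangular picture frame lying in the x–z plane (depth along y). The opening is 641 mm wide (x) by 435 mm tall (z), surrounded by a border 71 mm wide on all four sides. The frame is 38 mm deep and is made of two full-height vertical stiles with two horizontal rails fitted between them.

C is a spool: two coaxial disc flanges of radius 118 mm and thickness 10 mm, joined by a core cylinder of radius 16 mm and height 109 mm. The lower flange rests on z = 0 and the three cylinders share a vertical axis.

The picture frame is on the floor beside the stool on its −x side. The spool is on top of the stool.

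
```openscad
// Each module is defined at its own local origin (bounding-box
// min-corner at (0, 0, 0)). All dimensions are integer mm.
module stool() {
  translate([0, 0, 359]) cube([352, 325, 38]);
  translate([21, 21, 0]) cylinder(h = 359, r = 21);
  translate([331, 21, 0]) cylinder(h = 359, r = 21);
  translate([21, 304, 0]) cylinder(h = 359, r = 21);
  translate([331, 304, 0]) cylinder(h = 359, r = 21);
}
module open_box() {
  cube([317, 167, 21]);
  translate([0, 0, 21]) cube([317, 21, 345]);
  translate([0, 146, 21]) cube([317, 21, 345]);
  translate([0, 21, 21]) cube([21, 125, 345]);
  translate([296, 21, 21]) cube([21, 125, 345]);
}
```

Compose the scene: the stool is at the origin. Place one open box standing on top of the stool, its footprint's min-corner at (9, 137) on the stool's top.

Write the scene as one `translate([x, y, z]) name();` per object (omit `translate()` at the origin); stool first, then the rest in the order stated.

stool();
translate([9, 137, 397]) open_box();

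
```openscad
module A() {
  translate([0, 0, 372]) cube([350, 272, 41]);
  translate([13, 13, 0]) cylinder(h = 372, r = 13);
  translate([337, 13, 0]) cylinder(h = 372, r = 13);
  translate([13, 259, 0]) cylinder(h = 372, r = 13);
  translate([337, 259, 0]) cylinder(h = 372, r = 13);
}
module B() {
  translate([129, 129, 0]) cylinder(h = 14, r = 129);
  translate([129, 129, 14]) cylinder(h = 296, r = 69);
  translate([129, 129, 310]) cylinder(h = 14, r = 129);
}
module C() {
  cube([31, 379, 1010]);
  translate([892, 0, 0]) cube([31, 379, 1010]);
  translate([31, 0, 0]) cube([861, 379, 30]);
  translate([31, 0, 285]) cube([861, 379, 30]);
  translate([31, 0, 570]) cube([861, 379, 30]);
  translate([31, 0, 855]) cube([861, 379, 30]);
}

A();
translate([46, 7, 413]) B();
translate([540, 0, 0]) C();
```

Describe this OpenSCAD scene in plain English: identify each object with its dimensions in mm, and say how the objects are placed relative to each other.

A is a simple wooden stool: a rectangular seat 350 mm (x) by 272 mm (y), 41 mm thick, top face at z = 413 mm, on four round legs, each 26 mm in diameter. The legs rest on z = 0, each leg's axis is inset half a diameter from the nearest pair of seat edges (so the leg's bounding box is flush with the corner).

B is a spool: two coaxial disc flanges of radius 129 mm and thickness 14 mm, joined by a core cylinder of radius 69 mm and height 296 mm. The lower flange rests on z = 0 and the three cylinders share a vertical axis.

C is a bookshelf 923 mm wide overall, 379 mm deep and 1010 mm tall. The two sides are 31 mm thick vertical panels. 4 horizontal shelves of 30 mm thickness span between the inner faces of the sides; the lowest shelf sits on the floor and shelves are stacked with a clear vertical gap of 255 mm between each pair.

The spool is on top of the stool, centred. The bookshelf is on the floor beside the stool on its +x side.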